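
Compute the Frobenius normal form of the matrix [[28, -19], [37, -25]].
The invariant factors of A (the non-unit diagonal entries of the Smith normal form of xI - A over ℚ[x]) are x^2 - 3x + 3, each dividing the next. The characteristic polynomial is their product, x^2 - 3x + 3.

The rational canonical form is the block-diagonal matrix of companion matrices C(f_i):
R = [[0, -3], [1, 3]].

Note the characteristic polynomial does not split into linear factors over ℚ, so A has no Jordan form over ℚ; the rational canonical form exists over any field.

R = [[0, -3], [1, 3]]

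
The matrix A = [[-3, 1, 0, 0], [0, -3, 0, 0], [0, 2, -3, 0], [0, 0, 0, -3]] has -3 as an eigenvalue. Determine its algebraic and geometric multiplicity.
algebraic multiplicity 4, geometric multiplicity 3

The characteristic polynomial is (x + 3)^4, so the factor x + 3 appears with exponent 4: the algebraic multiplicity is 4.

rank(A + 3I) = 1, so the eigenspace has dimension 4 - 1 = 3: the geometric multiplicity is 3.

Since 3 < 4, A is not diagonalizable.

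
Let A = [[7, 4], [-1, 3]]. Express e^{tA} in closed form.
A has Jordan form J = [[5, 1], [0, 5]] with A = PJP^{-1}, so e^{tA} = P e^{tJ} P^{-1}.

For a Jordan block J_k(λ), e^{tJ_k(λ)} = e^{λt} · (I + tN + t^2 N^2/2! + ... + t^{k-1} N^{k-1}/(k-1)!) where N is the nilpotent superdiagonal part.

Assembling the blocks and conjugating back gives the entries of e^{tA} as shown above.

e^{tA} = [[(2*t + 1)*e^{5*t}, 4*t*e^{5*t}], [-t*e^{5*t}, (1 - 2*t)*e^{5*t}]]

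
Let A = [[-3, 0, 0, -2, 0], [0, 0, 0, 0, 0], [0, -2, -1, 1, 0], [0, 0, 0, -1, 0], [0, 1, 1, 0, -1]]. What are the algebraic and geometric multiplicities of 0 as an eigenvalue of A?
algebraic multiplicity 1, geometric multiplicity 1

The characteristic polynomial is x(x + 1)^3(x + 3), so the factor x appears with exponent 1: the algebraic multiplicity is 1.

rank(A) = 4, so the eigenspace has dimension 5 - 4 = 1: the geometric multiplicity is 1.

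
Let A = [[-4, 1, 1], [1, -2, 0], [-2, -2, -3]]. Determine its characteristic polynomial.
xI - A = [[x + 4, -1, -1], [-1, x + 2, 0], [2, 2, x + 3]].

Expanding det(xI - A) along the first row:
det(xI - A) = + (x + 4)·det([[x + 2, 0], [2, x + 3]]) - (-1)·det([[-1, 0], [2, x + 3]]) + (-1)·det([[-1, x + 2], [2, 2]]).

Evaluating gives χ_A(x) = x^3 + 9x^2 + 27x + 27 = (x + 3)^3.

χ_A(x) = (x + 3)^3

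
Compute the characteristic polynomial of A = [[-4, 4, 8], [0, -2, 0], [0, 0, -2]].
xI - A = [[x + 4, -4, -8], [0, x + 2, 0], [0, 0, x + 2]].

Expanding det(xI - A) along the first row:
det(xI - A) = + (x + 4)·det([[x + 2, 0], [0, x + 2]]) - (-4)·det([[0, 0], [0, x + 2]]) + (-8)·det([[0, x + 2], [0, 0]]).

Evaluating gives χ_A(x) = x^3 + 8x^2 + 20x + 16 = (x + 2)^2(x + 4).

χ_A(x) = (x + 2)^2(x + 4)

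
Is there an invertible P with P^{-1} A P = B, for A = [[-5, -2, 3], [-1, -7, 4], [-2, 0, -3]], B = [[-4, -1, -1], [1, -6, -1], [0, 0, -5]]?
Both have characteristic polynomial (x + 5)^3, but the minimal polynomial of A is (x + 5)^3 while the minimal polynomial of B is (x + 5)^2. The minimal polynomial is a similarity invariant, so A and B are not similar.

No.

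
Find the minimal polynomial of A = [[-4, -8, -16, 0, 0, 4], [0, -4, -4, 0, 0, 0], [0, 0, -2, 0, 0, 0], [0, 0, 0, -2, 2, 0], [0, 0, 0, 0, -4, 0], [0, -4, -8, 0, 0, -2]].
m_A(x) = (x + 2)(x + 4)

The characteristic polynomial factors as (x + 2)^3(x + 4)^3. The minimal polynomial is ∏(x - λ)^{k_λ} where k_λ is the size of the largest Jordan block at λ.

For λ = -4: rank(A + 4I) = 3, and the largest Jordan block has size 1 (the smallest k with rank((A + 4I)^k) = rank((A + 4I)^(k+1))).
For λ = -2: rank(A + 2I) = 3, and the largest Jordan block has size 1 (the smallest k with rank((A + 2I)^k) = rank((A + 2I)^(k+1))).

So m_A(x) = (x + 2)(x + 4).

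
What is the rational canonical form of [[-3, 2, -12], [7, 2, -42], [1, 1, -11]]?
The invariant factors of A (the non-unit diagonal entries of the Smith normal form of xI - A over ℚ[x]) are x + 5, (x + 2)(x + 5), each dividing the next. The characteristic polynomial is their product, (x + 2)(x + 5)^2.

The rational canonical form is the block-diagonal matrix of companion matrices C(f_i):
R = [[-5, 0, 0], [0, 0, -10], [0, 1, -7]].

R = [[-5, 0, 0], [0, 0, -10], [0, 1, -7]]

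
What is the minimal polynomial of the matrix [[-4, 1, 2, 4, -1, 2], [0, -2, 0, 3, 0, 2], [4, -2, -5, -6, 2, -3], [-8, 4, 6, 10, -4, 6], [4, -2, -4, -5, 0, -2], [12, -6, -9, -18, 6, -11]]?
The characteristic polynomial factors as (x + 2)^6. The minimal polynomial is ∏(x - λ)^{k_λ} where k_λ is the size of the largest Jordan block at λ.

For λ = -2: rank(A + 2I) = 3, and the largest Jordan block has size 2 (the smallest k with rank((A + 2I)^k) = rank((A + 2I)^(k+1))).

So m_A(x) = (x + 2)^2.

m_A(x) = (x + 2)^2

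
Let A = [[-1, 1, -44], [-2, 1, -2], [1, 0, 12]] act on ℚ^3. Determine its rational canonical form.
The invariant factors of A (the non-unit diagonal entries of the Smith normal form of xI - A over ℚ[x]) are (x - 6)(x - 3)^2, each dividing the next. The characteristic polynomial is their product, (x - 6)(x - 3)^2.

The rational canonical form is the block-diagonal matrix of companion matrices C(f_i):
R = [[0, 0, 54], [1, 0, -45], [0, 1, 12]].

R = [[0, 0, 54], [1, 0, -45], [0, 1, 12]]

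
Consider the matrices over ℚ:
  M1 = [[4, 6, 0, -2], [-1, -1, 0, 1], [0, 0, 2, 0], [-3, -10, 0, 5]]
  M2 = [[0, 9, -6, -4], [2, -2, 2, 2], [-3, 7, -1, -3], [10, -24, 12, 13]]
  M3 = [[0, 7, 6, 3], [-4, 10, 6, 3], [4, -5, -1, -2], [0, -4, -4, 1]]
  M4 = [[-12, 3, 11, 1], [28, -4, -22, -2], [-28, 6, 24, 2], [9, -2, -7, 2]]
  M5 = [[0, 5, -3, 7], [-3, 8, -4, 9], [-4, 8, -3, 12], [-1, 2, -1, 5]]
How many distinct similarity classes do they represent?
2 classes: {M1, M4}, {M2, M3, M5}

Characteristic polynomials: χ_{M1} = (x - 3)^2(x - 2)^2, χ_{M2} = (x - 3)^2(x - 2)^2, χ_{M3} = (x - 3)^2(x - 2)^2, χ_{M4} = (x - 3)^2(x - 2)^2, χ_{M5} = (x - 3)^2(x - 2)^2.

{M1, M4}: invariant factors x - 2, (x - 3)^2(x - 2).

{M2, M3, M5}: invariant factors (x - 3)^2(x - 2)^2.

Matrices are similar if and only if their invariant-factor lists agree; the partition into similarity classes is {M1, M4}, {M2, M3, M5}.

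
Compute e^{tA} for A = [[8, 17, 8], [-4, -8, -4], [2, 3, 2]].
A has Jordan form J = [[0, 1, 0], [0, 0, 0], [0, 0, 2]] with A = PJP^{-1}, so e^{tA} = P e^{tJ} P^{-1}.

For a Jordan block J_k(λ), e^{tJ_k(λ)} = e^{λt} · (I + tN + t^2 N^2/2! + ... + t^{k-1} N^{k-1}/(k-1)!) where N is the nilpotent superdiagonal part.

Assembling the blocks and conjugating back gives the entries of e^{tA} as shown above.

e^{tA} = [[2*t + 3*e^{2*t} - 2, 5*t + 6*e^{2*t} - 6, 2*t + 3*e^{2*t} - 3], [2 - 2*e^{2*t}, 5 - 4*e^{2*t}, 2 - 2*e^{2*t}], [-2*t + 2*e^{2*t} - 2, -5*t + 4*e^{2*t} - 4, -2*t + 2*e^{2*t} - 1]]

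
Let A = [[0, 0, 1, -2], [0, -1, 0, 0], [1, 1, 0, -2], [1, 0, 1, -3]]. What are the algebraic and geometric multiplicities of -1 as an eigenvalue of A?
algebraic multiplicity 4, geometric multiplicity 2

The characteristic polynomial is (x + 1)^4, so the factor x + 1 appears with exponent 4: the algebraic multiplicity is 4.

rank(A + I) = 2, so the eigenspace has dimension 4 - 2 = 2: the geometric multiplicity is 2.

Since 2 < 4, A is not diagonalizable.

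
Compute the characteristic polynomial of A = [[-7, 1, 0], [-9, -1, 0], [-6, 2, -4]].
xI - A = [[x + 7, -1, 0], [9, x + 1, 0], [6, -2, x + 4]].

Expanding det(xI - A) along the first row:
det(xI - A) = + (x + 7)·det([[x + 1, 0], [-2, x + 4]]) - (-1)·det([[9, 0], [6, x + 4]]) + (0)·det([[9, x + 1], [6, -2]]).

Evaluating gives χ_A(x) = x^3 + 12x^2 + 48x + 64 = (x + 4)^3.

χ_A(x) = (x + 4)^3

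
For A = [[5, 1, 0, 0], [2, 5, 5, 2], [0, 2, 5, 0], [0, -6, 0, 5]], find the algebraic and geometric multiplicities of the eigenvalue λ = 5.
algebraic multiplicity 4, geometric multiplicity 2

The characteristic polynomial is (x - 5)^4, so the factor x - 5 appears with exponent 4: the algebraic multiplicity is 4.

rank(A - 5I) = 2, so the eigenspace has dimension 4 - 2 = 2: the geometric multiplicity is 2.

Since 2 < 4, A is not diagonalizable.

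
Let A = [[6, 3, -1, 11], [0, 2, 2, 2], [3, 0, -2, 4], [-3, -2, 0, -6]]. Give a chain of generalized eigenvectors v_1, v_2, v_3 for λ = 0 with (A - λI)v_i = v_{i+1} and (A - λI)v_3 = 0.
We seek v_1 ∈ ker(A^3) \ ker(A^2), then set v_{i+1} = A v_i.

One such chain is v_1 = [[-1, -1, 1, 1]]^T, v_2 = [[1, 2, -1, -1]]^T, v_3 = [[2, 0, 1, -1]]^T. Check: A v_3 = [[0, 0, 0, 0]]^T = 0.

v_1 = [[-1, -1, 1, 1]]^T, v_2 = [[1, 2, -1, -1]]^T, v_3 = [[2, 0, 1, -1]]^T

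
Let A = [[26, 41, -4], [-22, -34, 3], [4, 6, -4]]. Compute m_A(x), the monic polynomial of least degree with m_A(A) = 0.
m_A(x) = (x + 4)^3

The characteristic polynomial factors as (x + 4)^3. The minimal polynomial is ∏(x - λ)^{k_λ} where k_λ is the size of the largest Jordan block at λ.

For λ = -4: rank(A + 4I) = 2, and the largest Jordan block has size 3 (the smallest k with rank((A + 4I)^k) = rank((A + 4I)^(k+1))).

So m_A(x) = (x + 4)^3.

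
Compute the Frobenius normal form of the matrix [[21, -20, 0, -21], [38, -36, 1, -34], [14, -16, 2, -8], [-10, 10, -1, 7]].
R = [[0, 0, 0, -36], [1, 0, 0, -36], [0, 1, 0, -21], [0, 0, 1, -6]]

The invariant factors of A (the non-unit diagonal entries of the Smith normal form of xI - A over ℚ[x]) are (x^2 + 3x + 6)^2, each dividing the next. The characteristic polynomial is their product, (x^2 + 3x + 6)^2.

The rational canonical form is the block-diagonal matrix of companion matrices C(f_i):
R = [[0, 0, 0, -36], [1, 0, 0, -36], [0, 1, 0, -21], [0, 0, 1, -6]].

Note the characteristic polynomial does not split into linear factors over ℚ, so A has no Jordan form over ℚ; the rational canonical form exists over any field.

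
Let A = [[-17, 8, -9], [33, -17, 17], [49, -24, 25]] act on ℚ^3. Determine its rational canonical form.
The invariant factors of A (the non-unit diagonal entries of the Smith normal form of xI - A over ℚ[x]) are (x + 1)(x + 4)^2, each dividing the next. The characteristic polynomial is their product, (x + 1)(x + 4)^2.

The rational canonical form is the block-diagonal matrix of companion matrices C(f_i):
R = [[0, 0, -16], [1, 0, -24], [0, 1, -9]].

R = [[0, 0, -16], [1, 0, -24], [0, 1, -9]]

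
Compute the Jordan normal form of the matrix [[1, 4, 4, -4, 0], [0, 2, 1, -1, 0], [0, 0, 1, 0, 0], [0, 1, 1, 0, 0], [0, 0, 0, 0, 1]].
The characteristic polynomial is det(xI - A) = (x - 1)^5, so the eigenvalues are 1 (algebraic multiplicity 5).

For λ = 1: rank(A - I) = 1, rank((A - I)^2) = 0. The eigenspace has dimension 5 - 1 = 4, so there are 4 Jordan blocks; the rank sequence gives block sizes [2, 1, 1, 1].

Assembling the blocks gives the Jordan form J above.

J = [[1, 1, 0, 0, 0], [0, 1, 0, 0, 0], [0, 0, 1, 0, 0], [0, 0, 0, 1, 0], [0, 0, 0, 0, 1]]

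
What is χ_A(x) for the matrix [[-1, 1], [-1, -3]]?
xI - A = [[x + 1, -1], [1, x + 3]].

Expanding det(xI - A) along the first row:
det(xI - A) = + (x + 1)·det([[x + 3]]) - (-1)·det([[1]]).

Evaluating gives χ_A(x) = x^2 + 4x + 4 = (x + 2)^2.

χ_A(x) = (x + 2)^2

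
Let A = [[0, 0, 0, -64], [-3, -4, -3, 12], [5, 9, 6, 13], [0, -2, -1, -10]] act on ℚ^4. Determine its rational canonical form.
The invariant factors of A (the non-unit diagonal entries of the Smith normal form of xI - A over ℚ[x]) are (x + 4)^2(x^2 + 4), each dividing the next. The characteristic polynomial is their product, (x + 4)^2(x^2 + 4).

The rational canonical form is the block-diagonal matrix of companion matrices C(f_i):
R = [[0, 0, 0, -64], [1, 0, 0, -32], [0, 1, 0, -20], [0, 0, 1, -8]].

Note the characteristic polynomial does not split into linear factors over ℚ, so A has no Jordan form over ℚ; the rational canonical form exists over any field.

R = [[0, 0, 0, -64], [1, 0, 0, -32], [0, 1, 0, -20], [0, 0, 1, -8]]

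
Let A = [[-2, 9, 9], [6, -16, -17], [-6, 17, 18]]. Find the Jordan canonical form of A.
J = [[-2, 0, 0], [0, 1, 1], [0, 0, 1]]

The characteristic polynomial is det(xI - A) = (x - 1)^2(x + 2), so the eigenvalues are -2 (algebraic multiplicity 1), 1 (algebraic multiplicity 2).

For λ = -2: algebraic multiplicity 1 gives one 1×1 block.

For λ = 1: rank(A - I) = 2, rank((A - I)^2) = 1. The eigenspace has dimension 3 - 2 = 1, so there is 1 Jordan block; the rank sequence gives block sizes [2].

Assembling the blocks gives the Jordan form J above.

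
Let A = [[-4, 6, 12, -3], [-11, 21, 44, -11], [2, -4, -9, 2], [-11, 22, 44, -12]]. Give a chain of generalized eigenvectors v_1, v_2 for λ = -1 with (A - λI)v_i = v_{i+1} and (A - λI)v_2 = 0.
We seek v_1 ∈ ker((A + I)^2) \ ker(A + I), then set v_{i+1} = (A + I) v_i.

One such chain is v_1 = [[-1, -4, 1, -4]]^T, v_2 = [[3, 11, -2, 11]]^T. Check: (A + I) v_2 = [[0, 0, 0, 0]]^T = 0.

v_1 = [[-1, -4, 1, -4]]^T, v_2 = [[3, 11, -2, 11]]^T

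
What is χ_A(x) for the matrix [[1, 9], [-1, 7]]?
xI - A = [[x - 1, -9], [1, x - 7]].

Expanding det(xI - A) along the first row:
det(xI - A) = + (x - 1)·det([[x - 7]]) - (-9)·det([[1]]).

Evaluating gives χ_A(x) = x^2 - 8x + 16 = (x - 4)^2.

χ_A(x) = (x - 4)^2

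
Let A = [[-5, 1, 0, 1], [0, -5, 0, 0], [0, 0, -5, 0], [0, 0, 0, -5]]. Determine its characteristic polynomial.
χ_A(x) = (x + 5)^4

xI - A = [[x + 5, -1, 0, -1], [0, x + 5, 0, 0], [0, 0, x + 5, 0], [0, 0, 0, x + 5]].

Expanding det(xI - A) along the first row:
det(xI - A) = + (x + 5)·det([[x + 5, 0, 0], [0, x + 5, 0], [0, 0, x + 5]]) - (-1)·det([[0, 0, 0], [0, x + 5, 0], [0, 0, x + 5]]) + (0)·det([[0, x + 5, 0], [0, 0, 0], [0, 0, x + 5]]) - (-1)·det([[0, x + 5, 0], [0, 0, x + 5], [0, 0, 0]]).

Evaluating gives χ_A(x) = x^4 + 20x^3 + 150x^2 + 500x + 625 = (x + 5)^4.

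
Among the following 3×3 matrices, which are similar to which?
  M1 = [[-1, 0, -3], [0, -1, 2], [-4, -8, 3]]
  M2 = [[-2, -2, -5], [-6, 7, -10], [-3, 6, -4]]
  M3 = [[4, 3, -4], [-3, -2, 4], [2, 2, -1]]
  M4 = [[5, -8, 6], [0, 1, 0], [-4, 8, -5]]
Characteristic polynomials: χ_{M1} = (x - 1)^2(x + 1), χ_{M2} = (x - 1)^2(x + 1), χ_{M3} = (x - 1)^2(x + 1), χ_{M4} = (x - 1)^2(x + 1).

{M1, M2, M3}: invariant factors (x - 1)^2(x + 1).

{M4}: invariant factors x - 1, (x - 1)(x + 1).

Matrices are similar if and only if their invariant-factor lists agree; the partition into similarity classes is {M1, M2, M3}, {M4}.

2 classes: {M1, M2, M3}, {M4}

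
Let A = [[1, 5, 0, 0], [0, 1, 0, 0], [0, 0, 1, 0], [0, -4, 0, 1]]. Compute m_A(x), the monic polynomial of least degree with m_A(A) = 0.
m_A(x) = (x - 1)^2

The characteristic polynomial factors as (x - 1)^4. The minimal polynomial is ∏(x - λ)^{k_λ} where k_λ is the size of the largest Jordan block at λ.

For λ = 1: rank(A - I) = 1, and the largest Jordan block has size 2 (the smallest k with rank((A - I)^k) = rank((A - I)^(k+1))).

So m_A(x) = (x - 1)^2.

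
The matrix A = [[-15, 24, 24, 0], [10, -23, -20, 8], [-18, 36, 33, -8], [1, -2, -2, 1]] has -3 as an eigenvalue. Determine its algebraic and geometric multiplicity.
algebraic multiplicity 2, geometric multiplicity 2

The characteristic polynomial is (x - 1)^2(x + 3)^2, so the factor x + 3 appears with exponent 2: the algebraic multiplicity is 2.

rank(A + 3I) = 2, so the eigenspace has dimension 4 - 2 = 2: the geometric multiplicity is 2.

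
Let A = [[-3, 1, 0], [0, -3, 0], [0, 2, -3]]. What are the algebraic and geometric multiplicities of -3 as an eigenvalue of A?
The characteristic polynomial is (x + 3)^3, so the factor x + 3 appears with exponent 3: the algebraic multiplicity is 3.

rank(A + 3I) = 1, so the eigenspace has dimension 3 - 1 = 2: the geometric multiplicity is 2.

Since 2 < 3, A is not diagonalizable.

algebraic multiplicity 3, geometric multiplicity 2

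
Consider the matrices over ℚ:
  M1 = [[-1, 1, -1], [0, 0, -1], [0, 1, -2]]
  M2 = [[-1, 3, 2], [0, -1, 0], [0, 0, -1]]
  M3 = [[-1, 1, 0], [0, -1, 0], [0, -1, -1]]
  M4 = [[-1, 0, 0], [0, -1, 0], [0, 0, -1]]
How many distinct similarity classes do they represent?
Characteristic polynomials: χ_{M1} = (x + 1)^3, χ_{M2} = (x + 1)^3, χ_{M3} = (x + 1)^3, χ_{M4} = (x + 1)^3.

{M1, M2, M3}: invariant factors x + 1, (x + 1)^2.

{M4}: invariant factors x + 1, x + 1, x + 1.

Matrices are similar if and only if their invariant-factor lists agree; the partition into similarity classes is {M1, M2, M3}, {M4}.

2 classes: {M1, M2, M3}, {M4}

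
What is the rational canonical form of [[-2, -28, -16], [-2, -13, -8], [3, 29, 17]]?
The invariant factors of A (the non-unit diagonal entries of the Smith normal form of xI - A over ℚ[x]) are (x + 1)(x^2 - 3x - 2), each dividing the next. The characteristic polynomial is their product, (x + 1)(x^2 - 3x - 2).

The rational canonical form is the block-diagonal matrix of companion matrices C(f_i):
R = [[0, 0, 2], [1, 0, 5], [0, 1, 2]].

Note the characteristic polynomial does not split into linear factors over ℚ, so A has no Jordan form over ℚ; the rational canonical form exists over any field.

R = [[0, 0, 2], [1, 0, 5], [0, 1, 2]]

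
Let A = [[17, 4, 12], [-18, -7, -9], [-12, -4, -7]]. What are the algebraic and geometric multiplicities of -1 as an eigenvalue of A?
algebraic multiplicity 2, geometric multiplicity 1

The characteristic polynomial is (x - 5)(x + 1)^2, so the factor x + 1 appears with exponent 2: the algebraic multiplicity is 2.

rank(A + I) = 2, so the eigenspace has dimension 3 - 2 = 1: the geometric multiplicity is 1.

Since 1 < 2, A is not diagonalizable.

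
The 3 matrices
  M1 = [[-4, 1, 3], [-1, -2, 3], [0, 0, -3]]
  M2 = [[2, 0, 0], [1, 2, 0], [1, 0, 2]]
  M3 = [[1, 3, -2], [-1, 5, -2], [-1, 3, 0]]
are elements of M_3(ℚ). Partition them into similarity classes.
2 classes: {M1}, {M2, M3}

Characteristic polynomials: χ_{M1} = (x + 3)^3, χ_{M2} = (x - 2)^3, χ_{M3} = (x - 2)^3.

{M1}: invariant factors x + 3, (x + 3)^2.

{M2, M3}: invariant factors x - 2, (x - 2)^2.

Matrices are similar if and only if their invariant-factor lists agree; the partition into similarity classes is {M1}, {M2, M3}.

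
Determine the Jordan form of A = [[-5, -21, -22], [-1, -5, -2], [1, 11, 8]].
J = [[-4, 1, 0], [0, -4, 0], [0, 0, 6]]

The characteristic polynomial is det(xI - A) = (x - 6)(x + 4)^2, so the eigenvalues are -4 (algebraic multiplicity 2), 6 (algebraic multiplicity 1).

For λ = -4: rank(A + 4I) = 2, rank((A + 4I)^2) = 1. The eigenspace has dimension 3 - 2 = 1, so there is 1 Jordan block; the rank sequence gives block sizes [2].

For λ = 6: algebraic multiplicity 1 gives one 1×1 block.

Assembling the blocks gives the Jordan form J above.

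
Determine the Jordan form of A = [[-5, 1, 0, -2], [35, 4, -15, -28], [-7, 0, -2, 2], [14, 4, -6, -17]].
J = [[-5, 1, 0, 0], [0, -5, 1, 0], [0, 0, -5, 0], [0, 0, 0, -5]]

The characteristic polynomial is det(xI - A) = (x + 5)^4, so the eigenvalues are -5 (algebraic multiplicity 4).

For λ = -5: rank(A + 5I) = 2, rank((A + 5I)^2) = 1, rank((A + 5I)^3) = 0. The eigenspace has dimension 4 - 2 = 2, so there are 2 Jordan blocks; the rank sequence gives block sizes [3, 1].

Assembling the blocks gives the Jordan form J above.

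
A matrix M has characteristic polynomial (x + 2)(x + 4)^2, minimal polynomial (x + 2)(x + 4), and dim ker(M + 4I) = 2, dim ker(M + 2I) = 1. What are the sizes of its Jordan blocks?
Jordan blocks: (-4, 1), (-4, 1), (-2, 1)

λ = -4: algebraic multiplicity 2 (exponent in χ_M), largest block size 1 (exponent in m_M), 2 blocks (geometric multiplicity). These force block sizes [1, 1].
λ = -2: algebraic multiplicity 1 (exponent in χ_M), largest block size 1 (exponent in m_M), 1 block (geometric multiplicity). This forces block sizes [1].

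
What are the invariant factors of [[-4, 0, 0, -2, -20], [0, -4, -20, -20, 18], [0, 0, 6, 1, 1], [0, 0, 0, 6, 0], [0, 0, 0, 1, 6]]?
x + 4, (x - 6)^3(x + 4)

The Jordan structure of A has elementary divisors (x + 4), (x + 4), (x - 6)^3. Arranging the block sizes at each eigenvalue in decreasing order and taking row products gives the invariant factors.

Invariant factors (smallest first, each dividing the next): x + 4, (x - 6)^3(x + 4).

Check: the last factor (x - 6)^3(x + 4) is the minimal polynomial, and the product (x - 6)^3(x + 4)^2 is the characteristic polynomial.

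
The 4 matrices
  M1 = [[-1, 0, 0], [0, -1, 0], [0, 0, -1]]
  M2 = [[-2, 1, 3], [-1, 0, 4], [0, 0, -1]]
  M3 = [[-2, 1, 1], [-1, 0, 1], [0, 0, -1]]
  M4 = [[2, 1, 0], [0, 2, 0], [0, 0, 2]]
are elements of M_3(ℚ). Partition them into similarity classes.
4 classes: {M1}, {M2}, {M3}, {M4}

Characteristic polynomials: χ_{M1} = (x + 1)^3, χ_{M2} = (x + 1)^3, χ_{M3} = (x + 1)^3, χ_{M4} = (x - 2)^3.

{M1}: invariant factors x + 1, x + 1, x + 1.

{M2}: invariant factors (x + 1)^3.

{M3}: invariant factors x + 1, (x + 1)^2.

{M4}: invariant factors x - 2, (x - 2)^2.

Matrices are similar if and only if their invariant-factor lists agree; the partition into similarity classes is {M1}, {M2}, {M3}, {M4}.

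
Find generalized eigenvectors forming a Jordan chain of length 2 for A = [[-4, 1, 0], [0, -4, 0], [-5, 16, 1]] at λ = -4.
v_1 = [[0, 1, -3]]^T, v_2 = [[1, 0, 1]]^T

We seek v_1 ∈ ker((A + 4I)^2) \ ker(A + 4I), then set v_{i+1} = (A + 4I) v_i.

One such chain is v_1 = [[0, 1, -3]]^T, v_2 = [[1, 0, 1]]^T. Check: (A + 4I) v_2 = [[0, 0, 0]]^T = 0.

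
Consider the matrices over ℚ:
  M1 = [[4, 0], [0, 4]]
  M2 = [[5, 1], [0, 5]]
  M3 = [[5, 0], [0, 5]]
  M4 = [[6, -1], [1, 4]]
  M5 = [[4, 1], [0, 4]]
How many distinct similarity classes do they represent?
Characteristic polynomials: χ_{M1} = (x - 4)^2, χ_{M2} = (x - 5)^2, χ_{M3} = (x - 5)^2, χ_{M4} = (x - 5)^2, χ_{M5} = (x - 4)^2.

{M1}: invariant factors x - 4, x - 4.

{M2, M4}: invariant factors (x - 5)^2.

{M3}: invariant factors x - 5, x - 5.

{M5}: invariant factors (x - 4)^2.

Matrices are similar if and only if their invariant-factor lists agree; the partition into similarity classes is {M1}, {M2, M4}, {M3}, {M5}.

4 classes: {M1}, {M2, M4}, {M3}, {M5}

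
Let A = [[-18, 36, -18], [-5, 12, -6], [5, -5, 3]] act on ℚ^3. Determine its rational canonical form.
R = [[0, 0, -18], [1, 0, -6], [0, 1, -3]]

The invariant factors of A (the non-unit diagonal entries of the Smith normal form of xI - A over ℚ[x]) are (x + 3)(x^2 + 6), each dividing the next. The characteristic polynomial is their product, (x + 3)(x^2 + 6).

The rational canonical form is the block-diagonal matrix of companion matrices C(f_i):
R = [[0, 0, -18], [1, 0, -6], [0, 1, -3]].

Note the characteristic polynomial does not split into linear factors over ℚ, so A has no Jordan form over ℚ; the rational canonical form exists over any field.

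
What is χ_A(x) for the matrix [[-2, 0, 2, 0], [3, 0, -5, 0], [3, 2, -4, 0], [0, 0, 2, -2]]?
xI - A = [[x + 2, 0, -2, 0], [-3, x, 5, 0], [-3, -2, x + 4, 0], [0, 0, -2, x + 2]].

Expanding det(xI - A) along the first row:
det(xI - A) = + (x + 2)·det([[x, 5, 0], [-2, x + 4, 0], [0, -2, x + 2]]) - (0)·det([[-3, 5, 0], [-3, x + 4, 0], [0, -2, x + 2]]) + (-2)·det([[-3, x, 0], [-3, -2, 0], [0, 0, x + 2]]) - (0)·det([[-3, x, 5], [-3, -2, x + 4], [0, 0, -2]]).

Evaluating gives χ_A(x) = x^4 + 8x^3 + 24x^2 + 32x + 16 = (x + 2)^4.

χ_A(x) = (x + 2)^4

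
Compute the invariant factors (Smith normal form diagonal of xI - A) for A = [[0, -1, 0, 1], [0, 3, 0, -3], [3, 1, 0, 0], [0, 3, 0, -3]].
The Jordan structure of A has elementary divisors x^2, x^2. Arranging the block sizes at each eigenvalue in decreasing order and taking row products gives the invariant factors.

Invariant factors (smallest first, each dividing the next): x^2, x^2.

Check: the last factor x^2 is the minimal polynomial, and the product x^4 is the characteristic polynomial.

x^2, x^2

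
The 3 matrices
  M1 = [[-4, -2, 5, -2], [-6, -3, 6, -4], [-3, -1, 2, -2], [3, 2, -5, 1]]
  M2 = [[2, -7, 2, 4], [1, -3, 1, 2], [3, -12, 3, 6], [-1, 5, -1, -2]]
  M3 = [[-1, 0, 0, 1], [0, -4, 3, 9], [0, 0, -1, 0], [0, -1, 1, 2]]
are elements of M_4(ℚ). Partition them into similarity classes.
Characteristic polynomials: χ_{M1} = (x + 1)^4, χ_{M2} = x^4, χ_{M3} = (x + 1)^4.

{M1, M3}: invariant factors x + 1, (x + 1)^3.

{M2}: invariant factors x, x^3.

Matrices are similar if and only if their invariant-factor lists agree; the partition into similarity classes is {M1, M3}, {M2}.

2 classes: {M1, M3}, {M2}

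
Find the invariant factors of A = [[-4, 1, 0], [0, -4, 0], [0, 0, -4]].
The Jordan structure of A has elementary divisors (x + 4)^2, (x + 4). Arranging the block sizes at each eigenvalue in decreasing order and taking row products gives the invariant factors.

Invariant factors (smallest first, each dividing the next): x + 4, (x + 4)^2.

Check: the last factor (x + 4)^2 is the minimal polynomial, and the product (x + 4)^3 is the characteristic polynomial.

x + 4, (x + 4)^2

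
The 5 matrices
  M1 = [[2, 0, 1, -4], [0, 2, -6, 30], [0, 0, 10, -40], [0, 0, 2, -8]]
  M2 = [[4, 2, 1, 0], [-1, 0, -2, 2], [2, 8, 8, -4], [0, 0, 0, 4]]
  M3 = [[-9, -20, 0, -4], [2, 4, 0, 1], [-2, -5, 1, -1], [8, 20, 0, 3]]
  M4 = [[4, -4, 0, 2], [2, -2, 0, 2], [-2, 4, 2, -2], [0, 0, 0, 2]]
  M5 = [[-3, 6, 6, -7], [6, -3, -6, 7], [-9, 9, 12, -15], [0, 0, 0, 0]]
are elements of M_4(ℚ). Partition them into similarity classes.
5 classes: {M1}, {M2}, {M3}, {M4}, {M5}

Characteristic polynomials: χ_{M1} = x(x - 2)^3, χ_{M2} = (x - 4)^4, χ_{M3} = x(x - 1)(x + 1)^2, χ_{M4} = x(x - 2)^3, χ_{M5} = x^2(x - 3)^2.

{M1}: invariant factors x - 2, x(x - 2)^2.

{M2}: invariant factors x - 4, (x - 4)^3.

{M3}: invariant factors x + 1, x(x - 1)(x + 1).

{M4}: invariant factors x - 2, x - 2, x(x - 2).

{M5}: invariant factors x - 3, x^2(x - 3).

Matrices are similar if and only if their invariant-factor lists agree; the partition into similarity classes is {M1}, {M2}, {M3}, {M4}, {M5}.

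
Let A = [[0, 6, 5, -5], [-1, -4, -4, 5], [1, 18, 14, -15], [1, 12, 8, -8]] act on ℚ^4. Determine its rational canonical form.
The invariant factors of A (the non-unit diagonal entries of the Smith normal form of xI - A over ℚ[x]) are (x - 2)(x^3 + 2x + 5), each dividing the next. The characteristic polynomial is their product, (x - 2)(x^3 + 2x + 5).

The rational canonical form is the block-diagonal matrix of companion matrices C(f_i):
R = [[0, 0, 0, 10], [1, 0, 0, -1], [0, 1, 0, -2], [0, 0, 1, 2]].

Note the characteristic polynomial does not split into linear factors over ℚ, so A has no Jordan form over ℚ; the rational canonical form exists over any field.

R = [[0, 0, 0, 10], [1, 0, 0, -1], [0, 1, 0, -2], [0, 0, 1, 2]]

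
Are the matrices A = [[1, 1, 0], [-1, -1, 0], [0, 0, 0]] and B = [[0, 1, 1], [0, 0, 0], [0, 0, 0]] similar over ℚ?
Yes.

Two matrices over a field are similar if and only if they have the same invariant factors.

Both A and B have characteristic polynomial x^3 and minimal polynomial x^2. Computing further, both have invariant factors x, x^2. Hence A and B are similar.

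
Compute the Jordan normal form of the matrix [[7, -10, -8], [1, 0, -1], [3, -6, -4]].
J = [[-1, 0, 0], [0, 2, 1], [0, 0, 2]]

The characteristic polynomial is det(xI - A) = (x - 2)^2(x + 1), so the eigenvalues are -1 (algebraic multiplicity 1), 2 (algebraic multiplicity 2).

For λ = -1: algebraic multiplicity 1 gives one 1×1 block.

For λ = 2: rank(A - 2I) = 2, rank((A - 2I)^2) = 1. The eigenspace has dimension 3 - 2 = 1, so there is 1 Jordan block; the rank sequence gives block sizes [2].

Assembling the blocks gives the Jordan form J above.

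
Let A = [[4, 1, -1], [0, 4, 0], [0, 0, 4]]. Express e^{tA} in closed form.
e^{tA} = [[e^{4*t}, t*e^{4*t}, -t*e^{4*t}], [0, e^{4*t}, 0], [0, 0, e^{4*t}]]

A has Jordan form J = [[4, 1, 0], [0, 4, 0], [0, 0, 4]] with A = PJP^{-1}, so e^{tA} = P e^{tJ} P^{-1}.

For a Jordan block J_k(λ), e^{tJ_k(λ)} = e^{λt} · (I + tN + t^2 N^2/2! + ... + t^{k-1} N^{k-1}/(k-1)!) where N is the nilpotent superdiagonal part.

Assembling the blocks and conjugating back gives the entries of e^{tA} as shown above.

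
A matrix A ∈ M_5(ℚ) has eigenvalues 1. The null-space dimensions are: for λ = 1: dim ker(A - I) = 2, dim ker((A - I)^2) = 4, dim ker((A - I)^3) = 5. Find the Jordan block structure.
λ = 1: successive nullity increments [2, 2, 1] count blocks of size ≥ k; block sizes are [3, 2].

Jordan blocks: (1, 3), (1, 2)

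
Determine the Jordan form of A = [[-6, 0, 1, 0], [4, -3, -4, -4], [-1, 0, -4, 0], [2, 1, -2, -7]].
J = [[-5, 1, 0, 0], [0, -5, 0, 0], [0, 0, -5, 1], [0, 0, 0, -5]]

The characteristic polynomial is det(xI - A) = (x + 5)^4, so the eigenvalues are -5 (algebraic multiplicity 4).

For λ = -5: rank(A + 5I) = 2, rank((A + 5I)^2) = 0. The eigenspace has dimension 4 - 2 = 2, so there are 2 Jordan blocks; the rank sequence gives block sizes [2, 2].

Assembling the blocks gives the Jordan form J above.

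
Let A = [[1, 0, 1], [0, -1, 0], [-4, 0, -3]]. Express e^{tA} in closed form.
A has Jordan form J = [[-1, 1, 0], [0, -1, 0], [0, 0, -1]] with A = PJP^{-1}, so e^{tA} = P e^{tJ} P^{-1}.

For a Jordan block J_k(λ), e^{tJ_k(λ)} = e^{λt} · (I + tN + t^2 N^2/2! + ... + t^{k-1} N^{k-1}/(k-1)!) where N is the nilpotent superdiagonal part.

Assembling the blocks and conjugating back gives the entries of e^{tA} as shown above.

e^{tA} = [[(2*t + 1)*e^{-t}, 0, t*e^{-t}], [0, e^{-t}, 0], [-4*t*e^{-t}, 0, (1 - 2*t)*e^{-t}]]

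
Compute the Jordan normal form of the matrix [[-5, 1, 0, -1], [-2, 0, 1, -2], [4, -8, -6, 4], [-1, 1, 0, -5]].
J = [[-4, 1, 0, 0], [0, -4, 1, 0], [0, 0, -4, 0], [0, 0, 0, -4]]

The characteristic polynomial is det(xI - A) = (x + 4)^4, so the eigenvalues are -4 (algebraic multiplicity 4).

For λ = -4: rank(A + 4I) = 2, rank((A + 4I)^2) = 1, rank((A + 4I)^3) = 0. The eigenspace has dimension 4 - 2 = 2, so there are 2 Jordan blocks; the rank sequence gives block sizes [3, 1].

Assembling the blocks gives the Jordan form J above.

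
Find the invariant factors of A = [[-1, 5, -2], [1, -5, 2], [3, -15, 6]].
The Jordan structure of A has elementary divisors x^2, x. Arranging the block sizes at each eigenvalue in decreasing order and taking row products gives the invariant factors.

Invariant factors (smallest first, each dividing the next): x, x^2.

Check: the last factor x^2 is the minimal polynomial, and the product x^3 is the characteristic polynomial.

x, x^2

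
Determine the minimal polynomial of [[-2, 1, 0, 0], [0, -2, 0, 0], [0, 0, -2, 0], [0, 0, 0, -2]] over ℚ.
The characteristic polynomial factors as (x + 2)^4. The minimal polynomial is ∏(x - λ)^{k_λ} where k_λ is the size of the largest Jordan block at λ.

For λ = -2: rank(A + 2I) = 1, and the largest Jordan block has size 2 (the smallest k with rank((A + 2I)^k) = rank((A + 2I)^(k+1))).

So m_A(x) = (x + 2)^2.

m_A(x) = (x + 2)^2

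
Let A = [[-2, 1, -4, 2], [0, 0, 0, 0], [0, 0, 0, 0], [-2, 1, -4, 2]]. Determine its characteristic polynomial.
xI - A = [[x + 2, -1, 4, -2], [0, x, 0, 0], [0, 0, x, 0], [2, -1, 4, x - 2]].

Expanding det(xI - A) along the first row:
det(xI - A) = + (x + 2)·det([[x, 0, 0], [0, x, 0], [-1, 4, x - 2]]) - (-1)·det([[0, 0, 0], [0, x, 0], [2, 4, x - 2]]) + (4)·det([[0, x, 0], [0, 0, 0], [2, -1, x - 2]]) - (-2)·det([[0, x, 0], [0, 0, x], [2, -1, 4]]).

Evaluating gives χ_A(x) = x^4.

χ_A(x) = x^4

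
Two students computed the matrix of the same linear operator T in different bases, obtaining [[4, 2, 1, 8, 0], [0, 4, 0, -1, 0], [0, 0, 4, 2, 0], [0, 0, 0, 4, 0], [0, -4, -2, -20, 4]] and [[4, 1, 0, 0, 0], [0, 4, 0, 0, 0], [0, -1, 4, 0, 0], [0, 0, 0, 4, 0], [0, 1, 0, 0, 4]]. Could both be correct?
No.

Both have characteristic polynomial (x - 4)^5 and minimal polynomial (x - 4)^2. But rank(A - 4I) = 2 for A while rank(B - 4I) = 1 for B, so the number of Jordan blocks at λ = 4 differs. A and B are not similar.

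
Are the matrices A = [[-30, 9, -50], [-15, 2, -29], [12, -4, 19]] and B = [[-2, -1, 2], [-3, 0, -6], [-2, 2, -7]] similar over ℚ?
Both have characteristic polynomial (x + 3)^3, but the minimal polynomial of A is (x + 3)^3 while the minimal polynomial of B is (x + 3)^2. The minimal polynomial is a similarity invariant, so A and B are not similar.

No.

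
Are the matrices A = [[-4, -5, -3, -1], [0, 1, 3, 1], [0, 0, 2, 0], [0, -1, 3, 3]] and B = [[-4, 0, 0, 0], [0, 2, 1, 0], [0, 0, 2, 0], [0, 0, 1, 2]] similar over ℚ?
Yes.

Two matrices over a field are similar if and only if they have the same invariant factors.

Both A and B have characteristic polynomial (x - 2)^3(x + 4) and minimal polynomial (x - 2)^2(x + 4). Computing further, both have invariant factors x - 2, (x - 2)^2(x + 4). Hence A and B are similar.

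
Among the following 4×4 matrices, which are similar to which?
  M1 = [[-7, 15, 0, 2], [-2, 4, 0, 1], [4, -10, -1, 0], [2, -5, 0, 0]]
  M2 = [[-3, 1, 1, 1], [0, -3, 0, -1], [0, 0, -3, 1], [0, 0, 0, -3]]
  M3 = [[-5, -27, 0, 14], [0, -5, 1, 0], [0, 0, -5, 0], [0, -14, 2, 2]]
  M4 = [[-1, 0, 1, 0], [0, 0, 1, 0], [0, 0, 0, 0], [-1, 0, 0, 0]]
4 classes: {M1}, {M2}, {M3}, {M4}

Characteristic polynomials: χ_{M1} = (x + 1)^4, χ_{M2} = (x + 3)^4, χ_{M3} = (x - 2)(x + 5)^3, χ_{M4} = x^3(x + 1).

{M1}: invariant factors x + 1, (x + 1)^3.

{M2}: invariant factors (x + 3)^2, (x + 3)^2.

{M3}: invariant factors (x - 2)(x + 5)^3.

{M4}: invariant factors x, x^2(x + 1).

Matrices are similar if and only if their invariant-factor lists agree; the partition into similarity classes is {M1}, {M2}, {M3}, {M4}.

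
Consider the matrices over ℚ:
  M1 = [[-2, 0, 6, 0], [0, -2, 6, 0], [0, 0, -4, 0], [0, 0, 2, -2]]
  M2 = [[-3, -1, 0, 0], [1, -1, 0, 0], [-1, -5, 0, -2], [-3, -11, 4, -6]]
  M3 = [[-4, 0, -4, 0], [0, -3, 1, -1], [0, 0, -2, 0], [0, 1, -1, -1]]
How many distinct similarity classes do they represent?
2 classes: {M1}, {M2, M3}

Characteristic polynomials: χ_{M1} = (x + 2)^3(x + 4), χ_{M2} = (x + 2)^3(x + 4), χ_{M3} = (x + 2)^3(x + 4).

{M1}: invariant factors x + 2, x + 2, (x + 2)(x + 4).

{M2, M3}: invariant factors x + 2, (x + 2)^2(x + 4).

Matrices are similar if and only if their invariant-factor lists agree; the partition into similarity classes is {M1}, {M2, M3}.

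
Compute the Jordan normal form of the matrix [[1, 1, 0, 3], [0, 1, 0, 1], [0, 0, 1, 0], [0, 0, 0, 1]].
The characteristic polynomial is det(xI - A) = (x - 1)^4, so the eigenvalues are 1 (algebraic multiplicity 4).

For λ = 1: rank(A - I) = 2, rank((A - I)^2) = 1, rank((A - I)^3) = 0. The eigenspace has dimension 4 - 2 = 2, so there are 2 Jordan blocks; the rank sequence gives block sizes [3, 1].

Assembling the blocks gives the Jordan form J above.

J = [[1, 1, 0, 0], [0, 1, 1, 0], [0, 0, 1, 0], [0, 0, 0, 1]]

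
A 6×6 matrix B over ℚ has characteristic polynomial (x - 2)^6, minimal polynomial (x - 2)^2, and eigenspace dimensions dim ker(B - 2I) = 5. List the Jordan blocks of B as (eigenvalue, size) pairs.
Jordan blocks: (2, 2), (2, 1), (2, 1), (2, 1), (2, 1)

λ = 2: algebraic multiplicity 6 (exponent in χ_B), largest block size 2 (exponent in m_B), 5 blocks (geometric multiplicity). These force block sizes [2, 1, 1, 1, 1].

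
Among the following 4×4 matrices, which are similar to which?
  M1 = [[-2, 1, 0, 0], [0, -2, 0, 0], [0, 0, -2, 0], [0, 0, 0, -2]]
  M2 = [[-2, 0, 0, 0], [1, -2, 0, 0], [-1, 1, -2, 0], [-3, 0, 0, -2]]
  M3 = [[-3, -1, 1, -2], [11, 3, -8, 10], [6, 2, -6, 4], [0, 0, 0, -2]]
2 classes: {M1}, {M2, M3}

Characteristic polynomials: χ_{M1} = (x + 2)^4, χ_{M2} = (x + 2)^4, χ_{M3} = (x + 2)^4.

{M1}: invariant factors x + 2, x + 2, (x + 2)^2.

{M2, M3}: invariant factors x + 2, (x + 2)^3.

Matrices are similar if and only if their invariant-factor lists agree; the partition into similarity classes is {M1}, {M2, M3}.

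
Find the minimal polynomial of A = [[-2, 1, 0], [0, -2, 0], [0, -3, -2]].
The characteristic polynomial factors as (x + 2)^3. The minimal polynomial is ∏(x - λ)^{k_λ} where k_λ is the size of the largest Jordan block at λ.

For λ = -2: rank(A + 2I) = 1, and the largest Jordan block has size 2 (the smallest k with rank((A + 2I)^k) = rank((A + 2I)^(k+1))).

So m_A(x) = (x + 2)^2.

m_A(x) = (x + 2)^2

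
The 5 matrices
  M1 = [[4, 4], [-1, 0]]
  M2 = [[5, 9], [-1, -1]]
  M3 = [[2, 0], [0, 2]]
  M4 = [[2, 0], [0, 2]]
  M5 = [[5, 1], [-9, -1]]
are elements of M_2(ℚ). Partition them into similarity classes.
Characteristic polynomials: χ_{M1} = (x - 2)^2, χ_{M2} = (x - 2)^2, χ_{M3} = (x - 2)^2, χ_{M4} = (x - 2)^2, χ_{M5} = (x - 2)^2.

{M1, M2, M5}: invariant factors (x - 2)^2.

{M3, M4}: invariant factors x - 2, x - 2.

Matrices are similar if and only if their invariant-factor lists agree; the partition into similarity classes is {M1, M2, M5}, {M3, M4}.

2 classes: {M1, M2, M5}, {M3, M4}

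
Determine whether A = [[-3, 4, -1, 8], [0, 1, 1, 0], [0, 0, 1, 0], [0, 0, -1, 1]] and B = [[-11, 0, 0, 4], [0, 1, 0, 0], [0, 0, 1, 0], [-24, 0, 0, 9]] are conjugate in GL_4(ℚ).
No.

Both have characteristic polynomial (x - 1)^3(x + 3), but the minimal polynomial of A is (x - 1)^2(x + 3) while the minimal polynomial of B is (x - 1)(x + 3). The minimal polynomial is a similarity invariant, so A and B are not similar.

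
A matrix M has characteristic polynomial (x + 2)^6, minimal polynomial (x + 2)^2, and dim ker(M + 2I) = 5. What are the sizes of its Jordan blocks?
Jordan blocks: (-2, 2), (-2, 1), (-2, 1), (-2, 1), (-2, 1)

λ = -2: algebraic multiplicity 6 (exponent in χ_M), largest block size 2 (exponent in m_M), 5 blocks (geometric multiplicity). These force block sizes [2, 1, 1, 1, 1].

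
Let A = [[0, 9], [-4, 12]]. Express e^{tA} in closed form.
A has Jordan form J = [[6, 1], [0, 6]] with A = PJP^{-1}, so e^{tA} = P e^{tJ} P^{-1}.

For a Jordan block J_k(λ), e^{tJ_k(λ)} = e^{λt} · (I + tN + t^2 N^2/2! + ... + t^{k-1} N^{k-1}/(k-1)!) where N is the nilpotent superdiagonal part.

Assembling the blocks and conjugating back gives the entries of e^{tA} as shown above.

e^{tA} = [[(1 - 6*t)*e^{6*t}, 9*t*e^{6*t}], [-4*t*e^{6*t}, (6*t + 1)*e^{6*t}]]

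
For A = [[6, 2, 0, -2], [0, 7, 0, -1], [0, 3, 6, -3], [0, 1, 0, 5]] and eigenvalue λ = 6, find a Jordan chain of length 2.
We seek v_1 ∈ ker((A - 6I)^2) \ ker(A - 6I), then set v_{i+1} = (A - 6I) v_i.

One such chain is v_1 = [[-2, 0, -4, -1]]^T, v_2 = [[2, 1, 3, 1]]^T. Check: (A - 6I) v_2 = [[0, 0, 0, 0]]^T = 0.

v_1 = [[-2, 0, -4, -1]]^T, v_2 = [[2, 1, 3, 1]]^T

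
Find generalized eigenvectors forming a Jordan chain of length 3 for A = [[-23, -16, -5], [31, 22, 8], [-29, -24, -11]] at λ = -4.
We seek v_1 ∈ ker((A + 4I)^3) \ ker((A + 4I)^2), then set v_{i+1} = (A + 4I) v_i.

One such chain is v_1 = [[1, -2, 2]]^T, v_2 = [[3, -5, 5]]^T, v_3 = [[-2, 3, -2]]^T. Check: (A + 4I) v_3 = [[0, 0, 0]]^T = 0.

v_1 = [[1, -2, 2]]^T, v_2 = [[3, -5, 5]]^T, v_3 = [[-2, 3, -2]]^T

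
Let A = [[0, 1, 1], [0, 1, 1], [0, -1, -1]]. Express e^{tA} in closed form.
e^{tA} = [[1, t, t], [0, t + 1, t], [0, -t, 1 - t]]

A has Jordan form J = [[0, 1, 0], [0, 0, 0], [0, 0, 0]] with A = PJP^{-1}, so e^{tA} = P e^{tJ} P^{-1}.

For a Jordan block J_k(λ), e^{tJ_k(λ)} = e^{λt} · (I + tN + t^2 N^2/2! + ... + t^{k-1} N^{k-1}/(k-1)!) where N is the nilpotent superdiagonal part.

Assembling the blocks and conjugating back gives the entries of e^{tA} as shown above.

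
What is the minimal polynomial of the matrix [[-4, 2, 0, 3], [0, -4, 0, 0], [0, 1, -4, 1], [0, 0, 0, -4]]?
m_A(x) = (x + 4)^2

The characteristic polynomial factors as (x + 4)^4. The minimal polynomial is ∏(x - λ)^{k_λ} where k_λ is the size of the largest Jordan block at λ.

For λ = -4: rank(A + 4I) = 2, and the largest Jordan block has size 2 (the smallest k with rank((A + 4I)^k) = rank((A + 4I)^(k+1))).

So m_A(x) = (x + 4)^2.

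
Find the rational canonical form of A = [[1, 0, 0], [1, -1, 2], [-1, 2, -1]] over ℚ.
R = [[1, 0, 0], [0, 0, 3], [0, 1, -2]]

The invariant factors of A (the non-unit diagonal entries of the Smith normal form of xI - A over ℚ[x]) are x - 1, (x - 1)(x + 3), each dividing the next. The characteristic polynomial is their product, (x - 1)^2(x + 3).

The rational canonical form is the block-diagonal matrix of companion matrices C(f_i):
R = [[1, 0, 0], [0, 0, 3], [0, 1, -2]].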